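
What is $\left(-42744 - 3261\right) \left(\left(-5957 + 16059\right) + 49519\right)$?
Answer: $-2742864105$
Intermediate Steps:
$\left(-42744 - 3261\right) \left(\left(-5957 + 16059\right) + 49519\right) = - 46005 \left(10102 + 49519\right) = \left(-46005\right) 59621 = -2742864105$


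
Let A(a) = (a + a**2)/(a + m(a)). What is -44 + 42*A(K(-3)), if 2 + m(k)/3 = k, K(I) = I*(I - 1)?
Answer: 112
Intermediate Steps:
K(I) = I*(-1 + I)
m(k) = -6 + 3*k
A(a) = (a + a**2)/(-6 + 4*a) (A(a) = (a + a**2)/(a + (-6 + 3*a)) = (a + a**2)/(-6 + 4*a))
-44 + 42*A(K(-3)) = -44 + 42*((-3*(-1 - 3))*(1 - 3*(-1 - 3))/(2*(-3 + 2*(-3*(-1 - 3))))) = -44 + 42*((-3*(-4))*(1 - 3*(-4))/(2*(-3 + 2*(-3*(-4))))) = -44 + 42*((1/2)*12*(1 + 12)/(-3 + 2*12)) = -44 + 42*((1/2)*12*13/(-3 + 24)) = -44 + 42*((1/2)*12*13/21) = -44 + 42*((1/2)*12*(1/21)*13) = -44 + 42*(26/7) = -44 + 156 = 112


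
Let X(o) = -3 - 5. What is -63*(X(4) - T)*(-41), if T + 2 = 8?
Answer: -36162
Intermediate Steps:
T = 6 (T = -2 + 8 = 6)
X(o) = -8
-63*(X(4) - T)*(-41) = -63*(-8 - 1*6)*(-41) = -63*(-8 - 6)*(-41) = -63*(-14)*(-41) = 882*(-41) = -36162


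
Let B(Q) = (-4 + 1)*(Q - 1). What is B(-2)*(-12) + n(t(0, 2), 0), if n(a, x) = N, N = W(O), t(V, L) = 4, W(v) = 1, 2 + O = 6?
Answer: -107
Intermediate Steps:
O = 4 (O = -2 + 6 = 4)
N = 1
n(a, x) = 1
B(Q) = 3 - 3*Q (B(Q) = -3*(-1 + Q) = 3 - 3*Q)
B(-2)*(-12) + n(t(0, 2), 0) = (3 - 3*(-2))*(-12) + 1 = (3 + 6)*(-12) + 1 = 9*(-12) + 1 = -108 + 1 = -107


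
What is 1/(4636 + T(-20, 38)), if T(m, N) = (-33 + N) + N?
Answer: 1/4679 ≈ 0.00021372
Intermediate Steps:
T(m, N) = -33 + 2*N
1/(4636 + T(-20, 38)) = 1/(4636 + (-33 + 2*38)) = 1/(4636 + (-33 + 76)) = 1/(4636 + 43) = 1/4679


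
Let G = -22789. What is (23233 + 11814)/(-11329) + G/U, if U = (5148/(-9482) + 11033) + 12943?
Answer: -473429547245/117067337838 ≈ -4.0441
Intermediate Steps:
U = 10333422/431 (U = (5148*(-1/9482) + 11033) + 12943 = (-234/431 + 11033) + 12943 = 4754989/431 + 12943 = 10333422/431 ≈ 23975.)
(23233 + 11814)/(-11329) + G/U = (23233 + 11814)/(-11329) - 22789/10333422/431 = 35047*(-1/11329) - 22789*431/10333422 = -35047/11329 - 9822059/10333422 = -473429547245/117067337838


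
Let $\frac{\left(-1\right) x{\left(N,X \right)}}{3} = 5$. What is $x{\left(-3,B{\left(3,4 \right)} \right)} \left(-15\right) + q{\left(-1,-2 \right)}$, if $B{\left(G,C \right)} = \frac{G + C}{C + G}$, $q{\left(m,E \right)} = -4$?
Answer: $221$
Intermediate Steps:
$B{\left(G,C \right)} = 1$ ($B{\left(G,C \right)} = \frac{C + G}{C + G} = 1$)
$x{\left(N,X \right)} = -15$ ($x{\left(N,X \right)} = \left(-3\right) 5 = -15$)
$x{\left(-3,B{\left(3,4 \right)} \right)} \left(-15\right) + q{\left(-1,-2 \right)} = \left(-15\right) \left(-15\right) - 4 = 225 - 4 = 221$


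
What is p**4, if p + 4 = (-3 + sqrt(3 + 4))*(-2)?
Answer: 1472 - 512*sqrt(7) ≈ 117.38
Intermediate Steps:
p = 2 - 2*sqrt(7) (p = -4 + (-3 + sqrt(3 + 4))*(-2) = -4 + (-3 + sqrt(7))*(-2) = -4 + (6 - 2*sqrt(7)) = 2 - 2*sqrt(7) ≈ -3.2915)
p**4 = (2 - 2*sqrt(7))**4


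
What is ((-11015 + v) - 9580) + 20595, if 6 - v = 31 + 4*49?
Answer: -221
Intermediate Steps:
v = -221 (v = 6 - (31 + 4*49) = 6 - (31 + 196) = 6 - 1*227 = 6 - 227 = -221)
((-11015 + v) - 9580) + 20595 = ((-11015 - 221) - 9580) + 20595 = (-11236 - 9580) + 20595 = -20816 + 20595 = -221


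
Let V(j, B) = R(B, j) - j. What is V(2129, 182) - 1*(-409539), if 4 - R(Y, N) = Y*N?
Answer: 19936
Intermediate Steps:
R(Y, N) = 4 - N*Y (R(Y, N) = 4 - Y*N = 4 - N*Y)
V(j, B) = 4 - j - B*j (V(j, B) = (4 - j*B) - j = (4 - B*j) - j = 4 - j - B*j)
V(2129, 182) - 1*(-409539) = (4 - 1*2129 - 1*182*2129) - 1*(-409539) = (4 - 2129 - 387478) + 409539 = -389603 + 409539 = 19936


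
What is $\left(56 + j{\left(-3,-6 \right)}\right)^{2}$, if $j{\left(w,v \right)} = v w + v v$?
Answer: $12100$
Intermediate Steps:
$j{\left(w,v \right)} = v^{2} + v w$ ($j{\left(w,v \right)} = v w + v^{2} = v^{2} + v w$)
$\left(56 + j{\left(-3,-6 \right)}\right)^{2} = \left(56 - 6 \left(-6 - 3\right)\right)^{2} = \left(56 - -54\right)^{2} = \left(56 + 54\right)^{2} = 110^{2} = 12100$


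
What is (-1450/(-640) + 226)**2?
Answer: 213422881/4096 ≈ 52105.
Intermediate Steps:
(-1450/(-640) + 226)**2 = (-1450*(-1/640) + 226)**2 = (145/64 + 226)**2 = (14609/64)**2 = 213422881/4096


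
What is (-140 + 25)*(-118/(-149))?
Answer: -13570/149 ≈ -91.074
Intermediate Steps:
(-140 + 25)*(-118/(-149)) = -(-13570)*(-1)/149 = -115*118/149 = -13570/149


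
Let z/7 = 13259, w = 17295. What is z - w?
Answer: 75518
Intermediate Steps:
z = 92813 (z = 7*13259 = 92813)
z - w = 92813 - 1*17295 = 92813 - 17295 = 75518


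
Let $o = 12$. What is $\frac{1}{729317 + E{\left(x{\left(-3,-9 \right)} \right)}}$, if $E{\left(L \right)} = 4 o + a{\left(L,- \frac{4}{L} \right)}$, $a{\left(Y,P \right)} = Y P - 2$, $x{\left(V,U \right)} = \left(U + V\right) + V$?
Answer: $\frac{1}{729359} \approx 1.3711 \cdot 10^{-6}$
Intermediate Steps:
$x{\left(V,U \right)} = U + 2 V$
$a{\left(Y,P \right)} = -2 + P Y$ ($a{\left(Y,P \right)} = P Y - 2 = -2 + P Y$)
$E{\left(L \right)} = 42$ ($E{\left(L \right)} = 4 \cdot 12 + \left(-2 + - \frac{4}{L} L\right) = 48 - 6 = 42$)
$\frac{1}{729317 + E{\left(x{\left(-3,-9 \right)} \right)}} = \frac{1}{729317 + 42} = \frac{1}{729359}$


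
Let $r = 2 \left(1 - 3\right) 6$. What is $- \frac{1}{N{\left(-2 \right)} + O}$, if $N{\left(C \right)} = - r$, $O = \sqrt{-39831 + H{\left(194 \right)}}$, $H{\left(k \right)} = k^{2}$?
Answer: $\frac{i}{\sqrt{2195} - 24 i} \approx -0.0086611 + 0.016908 i$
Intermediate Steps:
$O = i \sqrt{2195}$ ($O = \sqrt{-39831 + 194^{2}} = \sqrt{-39831 + 37636} = \sqrt{-2195} = i \sqrt{2195} \approx 46.851 i$)
$r = -24$ ($r = 2 \left(-2\right) 6 = \left(-4\right) 6 = -24$)
$N{\left(C \right)} = 24$ ($N{\left(C \right)} = \left(-1\right) \left(-24\right) = 24$)
$- \frac{1}{N{\left(-2 \right)} + O} = - \frac{1}{24 + i \sqrt{2195}}$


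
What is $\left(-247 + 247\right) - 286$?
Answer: $-286$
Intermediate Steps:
$\left(-247 + 247\right) - 286 = 0 - 286 = -286$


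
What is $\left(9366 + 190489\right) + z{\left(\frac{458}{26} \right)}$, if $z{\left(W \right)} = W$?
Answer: $\frac{2598344}{13} \approx 1.9987 \cdot 10^{5}$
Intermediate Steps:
$\left(9366 + 190489\right) + z{\left(\frac{458}{26} \right)} = \left(9366 + 190489\right) + \frac{458}{26} = 199855 + 458 \cdot \frac{1}{26} = 199855 + \frac{229}{13} = \frac{2598344}{13}$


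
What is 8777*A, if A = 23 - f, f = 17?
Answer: 52662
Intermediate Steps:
A = 6 (A = 23 - 1*17 = 23 - 17 = 6)
8777*A = 8777*6 = 52662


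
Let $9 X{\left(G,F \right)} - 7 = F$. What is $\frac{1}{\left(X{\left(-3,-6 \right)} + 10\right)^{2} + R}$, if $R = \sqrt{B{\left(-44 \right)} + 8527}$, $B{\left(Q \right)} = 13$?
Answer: $\frac{95823}{1792003} - \frac{13122 \sqrt{2135}}{12544021} \approx 0.0051375$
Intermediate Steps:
$X{\left(G,F \right)} = \frac{7}{9} + \frac{F}{9}$
$R = 2 \sqrt{2135}$ ($R = \sqrt{13 + 8527} = \sqrt{8540} = 2 \sqrt{2135} \approx 92.412$)
$\frac{1}{\left(X{\left(-3,-6 \right)} + 10\right)^{2} + R} = \frac{1}{\left(\left(\frac{7}{9} + \frac{1}{9} \left(-6\right)\right) + 10\right)^{2} + 2 \sqrt{2135}} = \frac{1}{\left(\left(\frac{7}{9} - \frac{2}{3}\right) + 10\right)^{2} + 2 \sqrt{2135}} = \frac{1}{\left(\frac{1}{9} + 10\right)^{2} + 2 \sqrt{2135}} = \frac{1}{\left(\frac{91}{9}\right)^{2} + 2 \sqrt{2135}} = \frac{1}{\frac{8281}{81} + 2 \sqrt{2135}}$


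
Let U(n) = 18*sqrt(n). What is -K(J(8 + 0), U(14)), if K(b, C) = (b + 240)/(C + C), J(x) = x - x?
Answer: -10*sqrt(14)/21 ≈ -1.7817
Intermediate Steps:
J(x) = 0
K(b, C) = (240 + b)/(2*C) (K(b, C) = (240 + b)/((2*C)) = (240 + b)*(1/(2*C)) = (240 + b)/(2*C))
-K(J(8 + 0), U(14)) = -(240 + 0)/(2*(18*sqrt(14))) = -sqrt(14)/252*240/2 = -10*sqrt(14)/21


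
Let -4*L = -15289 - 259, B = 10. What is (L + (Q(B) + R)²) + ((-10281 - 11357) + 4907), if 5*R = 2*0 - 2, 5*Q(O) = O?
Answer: -321036/25 ≈ -12841.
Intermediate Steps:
Q(O) = O/5
R = -⅖ (R = (2*0 - 2)/5 = (0 - 2)/5 = (⅕)*(-2) = -⅖ ≈ -0.40000)
L = 3887 (L = -(-15289 - 259)/4 = -¼*(-15548) = 3887)
(L + (Q(B) + R)²) + ((-10281 - 11357) + 4907) = (3887 + ((⅕)*10 - ⅖)²) + ((-10281 - 11357) + 4907) = (3887 + (2 - ⅖)²) + (-21638 + 4907) = (3887 + (8/5)²) - 16731 = (3887 + 64/25) - 16731 = 97239/25 - 16731 = -321036/25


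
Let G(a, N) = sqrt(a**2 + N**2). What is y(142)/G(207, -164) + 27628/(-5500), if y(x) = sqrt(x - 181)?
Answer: -6907/1375 + I*sqrt(16095)/5365 ≈ -5.0233 + 0.023647*I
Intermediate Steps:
y(x) = sqrt(-181 + x)
G(a, N) = sqrt(N**2 + a**2)
y(142)/G(207, -164) + 27628/(-5500) = sqrt(-181 + 142)/(sqrt((-164)**2 + 207**2)) + 27628/(-5500) = sqrt(-39)/(sqrt(26896 + 42849)) + 27628*(-1/5500) = (I*sqrt(39))/(sqrt(69745)) - 6907/1375 = (I*sqrt(39))*(sqrt(69745)/69745) - 6907/1375 = I*sqrt(16095)/5365 - 6907/1375 = -6907/1375 + I*sqrt(16095)/5365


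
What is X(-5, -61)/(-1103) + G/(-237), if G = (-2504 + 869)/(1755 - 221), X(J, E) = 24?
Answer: -2307329/133668158 ≈ -0.017262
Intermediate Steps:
G = -1635/1534 ≈ -1.0658
X(-5, -61)/(-1103) + G/(-237) = 24/(-1103) - 1635/1534/(-237) = 24*(-1/1103) - 1635/1534*(-1/237) = -24/1103 + 545/121186 = -2307329/133668158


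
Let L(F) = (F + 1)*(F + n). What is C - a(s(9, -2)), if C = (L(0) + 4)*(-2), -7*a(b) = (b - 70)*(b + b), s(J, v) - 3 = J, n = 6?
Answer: -1532/7 ≈ -218.86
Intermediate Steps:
s(J, v) = 3 + J
L(F) = (1 + F)*(6 + F) (L(F) = (F + 1)*(F + 6) = (1 + F)*(6 + F))
a(b) = -2*b*(-70 + b)/7 (a(b) = -(b - 70)*(b + b)/7 = -(-70 + b)*2*b/7 = -2*b*(-70 + b)/7)
C = -20 (C = ((6 + 0² + 7*0) + 4)*(-2) = ((6 + 0 + 0) + 4)*(-2) = (6 + 4)*(-2) = 10*(-2) = -20)
C - a(s(9, -2)) = -20 - 2*(3 + 9)*(70 - (3 + 9))/7 = -20 - 2*12*(70 - 1*12)/7 = -20 - 2*12*(70 - 12)/7 = -20 - 2*12*58/7 = -20 - 1*1392/7 = -20 - 1392/7 = -1532/7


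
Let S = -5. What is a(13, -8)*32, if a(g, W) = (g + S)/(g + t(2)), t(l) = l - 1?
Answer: 128/7 ≈ 18.286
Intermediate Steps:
t(l) = -1 + l
a(g, W) = (-5 + g)/(1 + g) (a(g, W) = (g - 5)/(g + (-1 + 2)) = (-5 + g)/(g + 1) = (-5 + g)/(1 + g))
a(13, -8)*32 = ((-5 + 13)/(1 + 13))*32 = (8/14)*32 = ((1/14)*8)*32 = (4/7)*32 = 128/7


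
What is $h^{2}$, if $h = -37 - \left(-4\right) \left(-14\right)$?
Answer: $8649$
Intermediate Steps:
$h = -93$ ($h = -37 - 56 = -93$)
$h^{2} = \left(-93\right)^{2} = 8649$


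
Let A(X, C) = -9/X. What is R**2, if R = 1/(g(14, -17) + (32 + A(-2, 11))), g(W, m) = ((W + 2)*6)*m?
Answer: 4/10182481 ≈ 3.9283e-7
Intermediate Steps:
g(W, m) = m*(12 + 6*W) (g(W, m) = ((2 + W)*6)*m = (12 + 6*W)*m = m*(12 + 6*W))
R = -2/3191 (R = 1/(6*(-17)*(2 + 14) + (32 - 9/(-2))) = 1/(6*(-17)*16 + (32 - 9*(-1/2))) = 1/(-1632 + (32 + 9/2)) = 1/(-1632 + 73/2) = 1/(-3191/2) = -2/3191 ≈ -0.00062676)
R**2 = (-2/3191)**2 = 4/10182481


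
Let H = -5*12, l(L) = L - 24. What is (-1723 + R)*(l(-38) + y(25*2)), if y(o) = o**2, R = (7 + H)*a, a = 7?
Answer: -5105172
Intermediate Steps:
l(L) = -24 + L
H = -60
R = -371 (R = (7 - 60)*7 = -53*7 = -371)
(-1723 + R)*(l(-38) + y(25*2)) = (-1723 - 371)*((-24 - 38) + (25*2)**2) = -2094*(-62 + 50**2) = -2094*(-62 + 2500) = -2094*2438 = -5105172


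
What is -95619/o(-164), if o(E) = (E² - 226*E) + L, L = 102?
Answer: -31873/21354 ≈ -1.4926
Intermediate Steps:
o(E) = 102 + E² - 226*E (o(E) = (E² - 226*E) + 102 = 102 + E² - 226*E)
-95619/o(-164) = -95619/(102 + (-164)² - 226*(-164)) = -95619/(102 + 26896 + 37064) = -95619/64062 = -95619*1/64062 = -31873/21354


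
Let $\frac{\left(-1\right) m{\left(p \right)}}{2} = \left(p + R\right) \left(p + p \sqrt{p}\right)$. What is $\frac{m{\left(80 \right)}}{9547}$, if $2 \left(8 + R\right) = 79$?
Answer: $- \frac{17840}{9547} - \frac{71360 \sqrt{5}}{9547} \approx -18.582$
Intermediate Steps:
$R = \frac{63}{2}$ ($R = -8 + \frac{1}{2} \cdot 79 = -8 + \frac{79}{2} = \frac{63}{2} \approx 31.5$)
$m{\left(p \right)} = - 2 \left(\frac{63}{2} + p\right) \left(p + p^{\frac{3}{2}}\right)$ ($m{\left(p \right)} = - 2 \left(p + \frac{63}{2}\right) \left(p + p \sqrt{p}\right) = - 2 \left(\frac{63}{2} + p\right) \left(p + p^{\frac{3}{2}}\right)$)
$\frac{m{\left(80 \right)}}{9547} = \frac{\left(-63\right) 80 - 63 \cdot 80^{\frac{3}{2}} - 2 \cdot 80^{2} - 2 \cdot 80^{\frac{5}{2}}}{9547} = \left(-5040 - 63 \cdot 320 \sqrt{5} - 12800 - 2 \cdot 25600 \sqrt{5}\right) \frac{1}{9547} = \left(-5040 - 20160 \sqrt{5} - 12800 - 51200 \sqrt{5}\right) \frac{1}{9547} = \left(-17840 - 71360 \sqrt{5}\right) \frac{1}{9547} = - \frac{17840}{9547} - \frac{71360 \sqrt{5}}{9547}$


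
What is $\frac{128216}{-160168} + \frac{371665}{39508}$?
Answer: $\frac{972558607}{112998524} \approx 8.6068$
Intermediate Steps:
$\frac{128216}{-160168} + \frac{371665}{39508} = 128216 \left(- \frac{1}{160168}\right) + 371665 \cdot \frac{1}{39508} = - \frac{16027}{20021} + \frac{53095}{5644} = \frac{972558607}{112998524}$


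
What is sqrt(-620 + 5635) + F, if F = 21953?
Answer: 21953 + sqrt(5015) ≈ 22024.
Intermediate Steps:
sqrt(-620 + 5635) + F = sqrt(-620 + 5635) + 21953 = sqrt(5015) + 21953 = 21953 + sqrt(5015)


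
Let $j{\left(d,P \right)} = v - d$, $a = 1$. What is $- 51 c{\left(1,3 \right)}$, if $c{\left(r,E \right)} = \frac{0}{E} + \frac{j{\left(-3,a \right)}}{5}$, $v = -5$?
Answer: $\frac{102}{5} \approx 20.4$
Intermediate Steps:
$j{\left(d,P \right)} = -5 - d$
$c{\left(r,E \right)} = - \frac{2}{5}$ ($c{\left(r,E \right)} = \frac{0}{E} + \frac{-5 - -3}{5} = 0 + \left(-5 + 3\right) \frac{1}{5} = 0 - \frac{2}{5} = - \frac{2}{5}$)
$- 51 c{\left(1,3 \right)} = \left(-51\right) \left(- \frac{2}{5}\right) = \frac{102}{5}$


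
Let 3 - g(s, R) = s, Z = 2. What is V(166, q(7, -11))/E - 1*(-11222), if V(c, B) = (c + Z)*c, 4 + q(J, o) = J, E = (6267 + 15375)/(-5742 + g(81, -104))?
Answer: 13426394/3607 ≈ 3722.3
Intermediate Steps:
g(s, R) = 3 - s
E = -3607/970 (E = (6267 + 15375)/(-5742 + (3 - 1*81)) = 21642/(-5742 + (3 - 81)) = 21642/(-5742 - 78) = 21642/(-5820) = 21642*(-1/5820) = -3607/970 ≈ -3.7186)
q(J, o) = -4 + J
V(c, B) = c*(2 + c) (V(c, B) = (c + 2)*c = (2 + c)*c = c*(2 + c))
V(166, q(7, -11))/E - 1*(-11222) = (166*(2 + 166))/(-3607/970) - 1*(-11222) = (166*168)*(-970/3607) + 11222 = 27888*(-970/3607) + 11222 = -27051360/3607 + 11222 = 13426394/3607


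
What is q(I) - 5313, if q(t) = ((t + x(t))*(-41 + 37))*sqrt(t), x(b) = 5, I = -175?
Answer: -5313 + 3400*I*sqrt(7) ≈ -5313.0 + 8995.5*I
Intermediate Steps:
q(t) = sqrt(t)*(-20 - 4*t) (q(t) = ((t + 5)*(-41 + 37))*sqrt(t) = ((5 + t)*(-4))*sqrt(t) = (-20 - 4*t)*sqrt(t) = sqrt(t)*(-20 - 4*t))
q(I) - 5313 = 4*sqrt(-175)*(-5 - 1*(-175)) - 5313 = 4*(5*I*sqrt(7))*(-5 + 175) - 5313 = 4*(5*I*sqrt(7))*170 - 5313 = 3400*I*sqrt(7) - 5313 = -5313 + 3400*I*sqrt(7)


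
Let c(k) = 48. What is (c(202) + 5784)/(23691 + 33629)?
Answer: 729/7165 ≈ 0.10174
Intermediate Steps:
(c(202) + 5784)/(23691 + 33629) = (48 + 5784)/(23691 + 33629) = 5832/57320 = 5832*(1/57320) = 729/7165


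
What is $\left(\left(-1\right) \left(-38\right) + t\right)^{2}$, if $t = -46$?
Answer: $64$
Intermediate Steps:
$\left(\left(-1\right) \left(-38\right) + t\right)^{2} = \left(\left(-1\right) \left(-38\right) - 46\right)^{2} = \left(38 - 46\right)^{2} = \left(-8\right)^{2} = 64$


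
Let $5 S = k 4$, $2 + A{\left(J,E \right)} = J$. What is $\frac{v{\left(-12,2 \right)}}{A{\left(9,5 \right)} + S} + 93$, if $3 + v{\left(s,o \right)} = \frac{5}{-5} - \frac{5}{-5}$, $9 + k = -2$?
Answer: $\frac{284}{3} \approx 94.667$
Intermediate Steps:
$k = -11$ ($k = -9 - 2 = -11$)
$A{\left(J,E \right)} = -2 + J$
$v{\left(s,o \right)} = -3$ ($v{\left(s,o \right)} = -3 + \left(\frac{5}{-5} - \frac{5}{-5}\right) = -3 + \left(5 \left(- \frac{1}{5}\right) - -1\right) = -3 + \left(-1 + 1\right) = -3 + 0 = -3$)
$S = - \frac{44}{5}$ ($S = \frac{\left(-11\right) 4}{5} = \frac{1}{5} \left(-44\right) = - \frac{44}{5} \approx -8.8$)
$\frac{v{\left(-12,2 \right)}}{A{\left(9,5 \right)} + S} + 93 = - \frac{3}{\left(-2 + 9\right) - \frac{44}{5}} + 93 = - \frac{3}{7 - \frac{44}{5}} + 93 = - \frac{3}{- \frac{9}{5}} + 93 = \left(-3\right) \left(- \frac{5}{9}\right) + 93 = \frac{5}{3} + 93 = \frac{284}{3}$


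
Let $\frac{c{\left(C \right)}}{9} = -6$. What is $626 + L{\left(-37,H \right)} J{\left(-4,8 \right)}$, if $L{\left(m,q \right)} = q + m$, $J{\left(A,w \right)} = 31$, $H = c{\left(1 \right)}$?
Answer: $-2195$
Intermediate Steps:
$c{\left(C \right)} = -54$ ($c{\left(C \right)} = 9 \left(-6\right) = -54$)
$H = -54$
$L{\left(m,q \right)} = m + q$
$626 + L{\left(-37,H \right)} J{\left(-4,8 \right)} = 626 + \left(-37 - 54\right) 31 = 626 - 2821 = -2195$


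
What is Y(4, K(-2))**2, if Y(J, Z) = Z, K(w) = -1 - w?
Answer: 1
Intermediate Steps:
Y(4, K(-2))**2 = (-1 - 1*(-2))**2 = (-1 + 2)**2 = 1**2 = 1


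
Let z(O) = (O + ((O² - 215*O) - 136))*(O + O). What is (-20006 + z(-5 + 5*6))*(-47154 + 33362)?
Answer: 3628068352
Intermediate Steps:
z(O) = 2*O*(-136 + O² - 214*O) (z(O) = (O + (-136 + O² - 215*O))*(2*O) = (-136 + O² - 214*O)*(2*O) = 2*O*(-136 + O² - 214*O))
(-20006 + z(-5 + 5*6))*(-47154 + 33362) = (-20006 + 2*(-5 + 5*6)*(-136 + (-5 + 5*6)² - 214*(-5 + 5*6)))*(-47154 + 33362) = (-20006 + 2*(-5 + 30)*(-136 + (-5 + 30)² - 214*(-5 + 30)))*(-13792) = (-20006 + 2*25*(-136 + 25² - 214*25))*(-13792) = (-20006 + 2*25*(-136 + 625 - 5350))*(-13792) = (-20006 + 2*25*(-4861))*(-13792) = (-20006 - 243050)*(-13792) = -263056*(-13792) = 3628068352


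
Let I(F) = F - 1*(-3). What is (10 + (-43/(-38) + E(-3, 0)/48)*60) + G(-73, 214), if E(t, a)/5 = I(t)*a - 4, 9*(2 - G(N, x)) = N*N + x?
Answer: -95930/171 ≈ -560.99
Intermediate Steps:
I(F) = 3 + F (I(F) = F + 3 = 3 + F)
G(N, x) = 2 - x/9 - N²/9 (G(N, x) = 2 - (N*N + x)/9 = 2 - (N² + x)/9 = 2 - (x + N²)/9 = 2 + (-x/9 - N²/9) = 2 - x/9 - N²/9)
E(t, a) = -20 + 5*a*(3 + t) (E(t, a) = 5*((3 + t)*a - 4) = 5*(a*(3 + t) - 4) = 5*(-4 + a*(3 + t)) = -20 + 5*a*(3 + t))
(10 + (-43/(-38) + E(-3, 0)/48)*60) + G(-73, 214) = (10 + (-43/(-38) + (-20 + 5*0*(3 - 3))/48)*60) + (2 - ⅑*214 - ⅑*(-73)²) = (10 + (-43*(-1/38) + (-20 + 5*0*0)*(1/48))*60) + (2 - 214/9 - ⅑*5329) = (10 + (43/38 + (-20 + 0)*(1/48))*60) + (2 - 214/9 - 5329/9) = (10 + (43/38 - 20*1/48)*60) - 5525/9 = (10 + (43/38 - 5/12)*60) - 5525/9 = (10 + (163/228)*60) - 5525/9 = (10 + 815/19) - 5525/9 = 1005/19 - 5525/9 = -95930/171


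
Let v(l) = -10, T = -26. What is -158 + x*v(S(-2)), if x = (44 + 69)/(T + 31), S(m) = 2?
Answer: -384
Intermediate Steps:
x = 113/5 (x = (44 + 69)/(-26 + 31) = 113/5 ≈ 22.600)
-158 + x*v(S(-2)) = -158 + (113/5)*(-10) = -158 - 226 = -384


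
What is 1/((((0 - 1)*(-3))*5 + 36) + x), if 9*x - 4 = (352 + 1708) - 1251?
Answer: 3/424 ≈ 0.0070755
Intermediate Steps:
x = 271/3 (x = 4/9 + ((352 + 1708) - 1251)/9 = 4/9 + (2060 - 1251)/9 = 4/9 + (⅑)*809 = 4/9 + 809/9 = 271/3 ≈ 90.333)
1/((((0 - 1)*(-3))*5 + 36) + x) = 1/((((0 - 1)*(-3))*5 + 36) + 271/3) = 1/((-1*(-3)*5 + 36) + 271/3) = 1/((3*5 + 36) + 271/3) = 1/((15 + 36) + 271/3) = 1/(51 + 271/3) = 1/(424/3) = 3/424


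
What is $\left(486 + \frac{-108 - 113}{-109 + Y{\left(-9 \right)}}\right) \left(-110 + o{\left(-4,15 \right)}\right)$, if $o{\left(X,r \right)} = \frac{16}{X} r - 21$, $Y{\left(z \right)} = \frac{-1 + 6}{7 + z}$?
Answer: $- \frac{20784620}{223} \approx -93205.0$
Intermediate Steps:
$Y{\left(z \right)} = \frac{5}{7 + z}$
$o{\left(X,r \right)} = -21 + \frac{16 r}{X}$ ($o{\left(X,r \right)} = \frac{16 r}{X} - 21 = -21 + \frac{16 r}{X}$)
$\left(486 + \frac{-108 - 113}{-109 + Y{\left(-9 \right)}}\right) \left(-110 + o{\left(-4,15 \right)}\right) = \left(486 + \frac{-108 - 113}{-109 + \frac{5}{7 - 9}}\right) \left(-110 + \left(-21 + 16 \cdot 15 \frac{1}{-4}\right)\right) = \left(486 - \frac{221}{-109 + \frac{5}{-2}}\right) \left(-110 + \left(-21 + 16 \cdot 15 \left(- \frac{1}{4}\right)\right)\right) = \left(486 - \frac{221}{-109 + 5 \left(- \frac{1}{2}\right)}\right) \left(-110 - 81\right) = \left(486 - \frac{221}{-109 - \frac{5}{2}}\right) \left(-110 - 81\right) = \left(486 - \frac{221}{- \frac{223}{2}}\right) \left(-191\right) = \left(486 - - \frac{442}{223}\right) \left(-191\right) = \left(486 + \frac{442}{223}\right) \left(-191\right) = \frac{108820}{223} \left(-191\right) = - \frac{20784620}{223}$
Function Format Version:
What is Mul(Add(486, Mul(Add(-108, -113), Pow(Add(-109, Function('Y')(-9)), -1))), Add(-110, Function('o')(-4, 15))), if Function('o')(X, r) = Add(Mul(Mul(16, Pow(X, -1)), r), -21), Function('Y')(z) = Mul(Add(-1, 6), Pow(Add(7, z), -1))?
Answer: Rational(-20784620, 223) ≈ -93205.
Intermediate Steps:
Function('Y')(z) = Mul(5, Pow(Add(7, z), -1))
Function('o')(X, r) = Add(-21, Mul(16, r, Pow(X, -1))) (Function('o')(X, r) = Add(Mul(16, r, Pow(X, -1)), -21) = Add(-21, Mul(16, r, Pow(X, -1))))
Mul(Add(486, Mul(Add(-108, -113), Pow(Add(-109, Function('Y')(-9)), -1))), Add(-110, Function('o')(-4, 15))) = Mul(Add(486, Mul(Add(-108, -113), Pow(Add(-109, Mul(5, Pow(Add(7, -9), -1))), -1))), Add(-110, Add(-21, Mul(16, 15, Pow(-4, -1))))) = Mul(Add(486, Mul(-221, Pow(Add(-109, Mul(5, Pow(-2, -1))), -1))), Add(-110, Add(-21, Mul(16, 15, Rational(-1, 4))))) = Mul(Add(486, Mul(-221, Pow(Add(-109, Mul(5, Rational(-1, 2))), -1))), Add(-110, Add(-21, -60))) = Mul(Add(486, Mul(-221, Pow(Add(-109, Rational(-5, 2)), -1))), Add(-110, -81)) = Mul(Add(486, Mul(-221, Pow(Rational(-223, 2), -1))), -191) = Mul(Add(486, Mul(-221, Rational(-2, 223))), -191) = Mul(Add(486, Rational(442, 223)), -191) = Mul(Rational(108820, 223), -191) = Rational(-20784620, 223)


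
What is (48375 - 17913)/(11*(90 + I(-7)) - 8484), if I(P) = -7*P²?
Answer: -30462/11267 ≈ -2.7036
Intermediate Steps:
(48375 - 17913)/(11*(90 + I(-7)) - 8484) = (48375 - 17913)/(11*(90 - 7*(-7)²) - 8484) = 30462/(11*(90 - 7*49) - 8484) = 30462/(11*(90 - 343) - 8484) = 30462/(11*(-253) - 8484) = 30462/(-2783 - 8484) = 30462/(-11267) = 30462*(-1/11267) = -30462/11267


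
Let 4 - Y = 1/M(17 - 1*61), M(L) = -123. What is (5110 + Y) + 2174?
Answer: 896425/123 ≈ 7288.0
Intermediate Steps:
Y = 493/123 (Y = 4 - 1/(-123) = 4 - 1*(-1/123) = 4 + 1/123 = 493/123 ≈ 4.0081)
(5110 + Y) + 2174 = (5110 + 493/123) + 2174 = 629023/123 + 2174 = 896425/123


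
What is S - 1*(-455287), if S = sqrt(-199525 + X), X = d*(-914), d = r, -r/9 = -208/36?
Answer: 455287 + I*sqrt(247053) ≈ 4.5529e+5 + 497.04*I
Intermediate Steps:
r = 52 (r = -(-1872)/36 = -9*(-52/9) = 52)
d = 52
X = -47528 (X = 52*(-914) = -47528)
S = I*sqrt(247053) (S = sqrt(-199525 - 47528) = sqrt(-247053) = I*sqrt(247053) ≈ 497.04*I)
S - 1*(-455287) = I*sqrt(247053) - 1*(-455287) = I*sqrt(247053) + 455287 = 455287 + I*sqrt(247053)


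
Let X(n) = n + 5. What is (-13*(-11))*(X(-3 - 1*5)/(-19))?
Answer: 429/19 ≈ 22.579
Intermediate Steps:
X(n) = 5 + n
(-13*(-11))*(X(-3 - 1*5)/(-19)) = (-13*(-11))*((5 + (-3 - 1*5))/(-19)) = 143*((5 + (-3 - 5))*(-1/19)) = 143*((5 - 8)*(-1/19)) = 143*(-3*(-1/19)) = 143*(3/19) = 429/19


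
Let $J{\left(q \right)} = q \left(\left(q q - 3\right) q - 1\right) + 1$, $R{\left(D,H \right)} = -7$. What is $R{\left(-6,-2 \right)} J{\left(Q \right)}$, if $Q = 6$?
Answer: $-8281$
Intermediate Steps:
$J{\left(q \right)} = 1 + q \left(-1 + q \left(-3 + q^{2}\right)\right)$ ($J{\left(q \right)} = q \left(\left(q^{2} - 3\right) q - 1\right) + 1 = q \left(\left(-3 + q^{2}\right) q - 1\right) + 1 = q \left(q \left(-3 + q^{2}\right) - 1\right) + 1 = q \left(-1 + q \left(-3 + q^{2}\right)\right) + 1 = 1 + q \left(-1 + q \left(-3 + q^{2}\right)\right)$)
$R{\left(-6,-2 \right)} J{\left(Q \right)} = - 7 \left(1 + 6^{4} - 6 - 3 \cdot 6^{2}\right) = - 7 \left(1 + 1296 - 6 - 108\right) = \left(-7\right) 1183 = -8281$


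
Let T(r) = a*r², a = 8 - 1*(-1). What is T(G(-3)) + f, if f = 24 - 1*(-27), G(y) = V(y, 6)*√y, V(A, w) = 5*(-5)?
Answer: -16824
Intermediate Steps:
a = 9 (a = 8 + 1 = 9)
V(A, w) = -25
G(y) = -25*√y
T(r) = 9*r²
f = 51 (f = 24 + 27 = 51)
T(G(-3)) + f = 9*(-25*I*√3)² + 51 = 9*(-1875) + 51 = -16875 + 51 = -16824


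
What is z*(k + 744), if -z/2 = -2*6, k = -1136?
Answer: -9408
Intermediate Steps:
z = 24 (z = -(-4)*6 = -2*(-12) = 24)
z*(k + 744) = 24*(-1136 + 744) = 24*(-392) = -9408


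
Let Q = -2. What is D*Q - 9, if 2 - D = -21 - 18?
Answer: -91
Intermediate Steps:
D = 41 (D = 2 - (-21 - 18) = 2 - 1*(-39) = 2 + 39 = 41)
D*Q - 9 = 41*(-2) - 9 = -82 - 9 = -91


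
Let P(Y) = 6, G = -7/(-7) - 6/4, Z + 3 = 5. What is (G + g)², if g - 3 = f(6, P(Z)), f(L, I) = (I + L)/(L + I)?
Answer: 49/4 ≈ 12.250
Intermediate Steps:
Z = 2 (Z = -3 + 5 = 2)
G = -½ (G = -7*(-⅐) - 6*¼ = 1 - 3/2 = -½ ≈ -0.50000)
f(L, I) = 1 (f(L, I) = (I + L)/(I + L) = 1)
g = 4 (g = 3 + 1 = 4)
(G + g)² = (-½ + 4)² = (7/2)² = 49/4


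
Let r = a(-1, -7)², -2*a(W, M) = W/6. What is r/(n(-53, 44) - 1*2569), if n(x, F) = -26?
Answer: -1/373680 ≈ -2.6761e-6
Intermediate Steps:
a(W, M) = -W/12 (a(W, M) = -W/(2*6) = -W/12)
r = 1/144 (r = (-1/12*(-1))² = (1/12)² = 1/144 ≈ 0.0069444)
r/(n(-53, 44) - 1*2569) = 1/(144*(-26 - 1*2569)) = 1/(144*(-26 - 2569)) = (1/144)/(-2595) = (1/144)*(-1/2595) = -1/373680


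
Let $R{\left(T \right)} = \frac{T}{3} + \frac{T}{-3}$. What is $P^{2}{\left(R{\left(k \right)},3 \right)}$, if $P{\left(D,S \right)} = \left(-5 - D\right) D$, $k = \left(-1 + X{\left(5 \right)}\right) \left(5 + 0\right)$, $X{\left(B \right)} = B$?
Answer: $0$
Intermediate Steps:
$k = 20$ ($k = \left(-1 + 5\right) \left(5 + 0\right) = 4 \cdot 5 = 20$)
$R{\left(T \right)} = 0$ ($R{\left(T \right)} = T \frac{1}{3} + T \left(- \frac{1}{3}\right) = \frac{T}{3} - \frac{T}{3} = 0$)
$P{\left(D,S \right)} = D \left(-5 - D\right)$
$P^{2}{\left(R{\left(k \right)},3 \right)} = \left(\left(-1\right) 0 \left(5 + 0\right)\right)^{2} = \left(\left(-1\right) 0 \cdot 5\right)^{2} = 0^{2} = 0$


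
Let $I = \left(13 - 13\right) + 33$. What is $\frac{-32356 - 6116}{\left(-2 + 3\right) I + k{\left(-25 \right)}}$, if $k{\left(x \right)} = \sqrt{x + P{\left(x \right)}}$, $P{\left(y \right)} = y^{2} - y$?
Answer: $- \frac{19236}{29} \approx -663.31$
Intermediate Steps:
$I = 33$ ($I = 0 + 33 = 33$)
$k{\left(x \right)} = \sqrt{x + x \left(-1 + x\right)}$
$\frac{-32356 - 6116}{\left(-2 + 3\right) I + k{\left(-25 \right)}} = \frac{-32356 - 6116}{\left(-2 + 3\right) 33 + \sqrt{\left(-25\right)^{2}}} = - \frac{38472}{1 \cdot 33 + \sqrt{625}} = - \frac{38472}{33 + 25} = - \frac{38472}{58} = \left(-38472\right) \frac{1}{58} = - \frac{19236}{29}$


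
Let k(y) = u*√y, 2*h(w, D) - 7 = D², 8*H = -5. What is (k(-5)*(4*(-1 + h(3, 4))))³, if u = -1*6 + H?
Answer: 6893749485*I*√5/64 ≈ 2.4086e+8*I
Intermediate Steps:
H = -5/8 (H = (⅛)*(-5) = -5/8 ≈ -0.62500)
h(w, D) = 7/2 + D²/2
u = -53/8 (u = -1*6 - 5/8 = -6 - 5/8 = -53/8 ≈ -6.6250)
k(y) = -53*√y/8
(k(-5)*(4*(-1 + h(3, 4))))³ = ((-53*I*√5/8)*(4*(-1 + (7/2 + (½)*4²))))³ = ((-53*I*√5/8)*(4*(-1 + (7/2 + (½)*16))))³ = ((-53*I*√5/8)*(4*(-1 + (7/2 + 8))))³ = ((-53*I*√5/8)*(4*(-1 + 23/2)))³ = ((-53*I*√5/8)*(4*(21/2)))³ = (-53*I*√5/8*42)³ = (-1113*I*√5/4)³ = 6893749485*I*√5/64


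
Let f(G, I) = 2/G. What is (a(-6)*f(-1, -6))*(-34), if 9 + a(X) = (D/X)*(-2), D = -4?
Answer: -2108/3 ≈ -702.67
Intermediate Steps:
a(X) = -9 + 8/X (a(X) = -9 - 4/X*(-2) = -9 + 8/X)
(a(-6)*f(-1, -6))*(-34) = ((-9 + 8/(-6))*(2/(-1)))*(-34) = ((-9 + 8*(-⅙))*(2*(-1)))*(-34) = ((-9 - 4/3)*(-2))*(-34) = -31/3*(-2)*(-34) = (62/3)*(-34) = -2108/3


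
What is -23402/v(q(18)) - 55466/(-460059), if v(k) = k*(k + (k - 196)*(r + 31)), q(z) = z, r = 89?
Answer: 5345649569/29455737534 ≈ 0.18148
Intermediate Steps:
v(k) = k*(-23520 + 121*k) (v(k) = k*(k + (k - 196)*(89 + 31)) = k*(k + (-196 + k)*120) = k*(k + (-23520 + 120*k)) = k*(-23520 + 121*k))
-23402/v(q(18)) - 55466/(-460059) = -23402*1/(18*(-23520 + 121*18)) - 55466/(-460059) = -23402*1/(18*(-23520 + 2178)) - 55466*(-1/460059) = -23402/(18*(-21342)) + 55466/460059 = -23402/(-384156) + 55466/460059 = -23402*(-1/384156) + 55466/460059 = 11701/192078 + 55466/460059 = 5345649569/29455737534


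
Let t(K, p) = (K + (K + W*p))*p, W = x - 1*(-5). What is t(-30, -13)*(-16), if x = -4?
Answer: -15184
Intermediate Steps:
W = 1 (W = -4 - 1*(-5) = -4 + 5 = 1)
t(K, p) = p*(p + 2*K) (t(K, p) = (K + (K + 1*p))*p = (K + (K + p))*p = (p + 2*K)*p = p*(p + 2*K))
t(-30, -13)*(-16) = -13*(-13 + 2*(-30))*(-16) = -13*(-13 - 60)*(-16) = -13*(-73)*(-16) = 949*(-16) = -15184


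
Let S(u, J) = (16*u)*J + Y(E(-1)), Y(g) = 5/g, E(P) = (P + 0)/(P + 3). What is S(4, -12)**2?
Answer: 605284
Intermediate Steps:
E(P) = P/(3 + P)
S(u, J) = -10 + 16*J*u (S(u, J) = (16*u)*J + 5/((-1/(3 - 1))) = 16*J*u + 5/((-1/2)) = 16*J*u + 5/((-1*1/2)) = 16*J*u + 5/(-1/2) = 16*J*u + 5*(-2) = 16*J*u - 10 = -10 + 16*J*u)
S(4, -12)**2 = (-10 + 16*(-12)*4)**2 = (-10 - 768)**2 = (-778)**2 = 605284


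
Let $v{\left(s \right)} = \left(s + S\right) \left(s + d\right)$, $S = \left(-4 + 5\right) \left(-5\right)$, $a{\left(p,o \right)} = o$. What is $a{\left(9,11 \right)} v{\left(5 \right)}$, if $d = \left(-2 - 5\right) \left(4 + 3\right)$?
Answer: $0$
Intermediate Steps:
$S = -5$ ($S = 1 \left(-5\right) = -5$)
$d = -49$ ($d = \left(-7\right) 7 = -49$)
$v{\left(s \right)} = \left(-49 + s\right) \left(-5 + s\right)$ ($v{\left(s \right)} = \left(s - 5\right) \left(s - 49\right) = \left(-5 + s\right) \left(-49 + s\right) = \left(-49 + s\right) \left(-5 + s\right)$)
$a{\left(9,11 \right)} v{\left(5 \right)} = 11 \left(245 + 5^{2} - 270\right) = 11 \left(245 + 25 - 270\right) = 11 \cdot 0 = 0$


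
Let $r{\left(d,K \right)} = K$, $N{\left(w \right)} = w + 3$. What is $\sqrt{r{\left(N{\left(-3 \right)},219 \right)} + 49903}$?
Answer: $\sqrt{50122} \approx 223.88$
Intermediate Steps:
$N{\left(w \right)} = 3 + w$
$\sqrt{r{\left(N{\left(-3 \right)},219 \right)} + 49903} = \sqrt{219 + 49903} = \sqrt{50122}$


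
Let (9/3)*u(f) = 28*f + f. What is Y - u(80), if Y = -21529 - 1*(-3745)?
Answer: -55672/3 ≈ -18557.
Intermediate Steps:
u(f) = 29*f/3 (u(f) = (28*f + f)/3 = (29*f)/3 = 29*f/3)
Y = -17784 (Y = -21529 + 3745 = -17784)
Y - u(80) = -17784 - 29*80/3 = -17784 - 1*2320/3 = -17784 - 2320/3 = -55672/3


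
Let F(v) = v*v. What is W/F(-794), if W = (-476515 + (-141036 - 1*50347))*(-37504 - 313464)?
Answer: 58602706316/157609 ≈ 3.7182e+5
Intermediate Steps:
F(v) = v**2
W = 234410825264 (W = (-476515 + (-141036 - 50347))*(-350968) = (-476515 - 191383)*(-350968) = -667898*(-350968) = 234410825264)
W/F(-794) = 234410825264/((-794)**2) = 234410825264/630436 = 234410825264*(1/630436) = 58602706316/157609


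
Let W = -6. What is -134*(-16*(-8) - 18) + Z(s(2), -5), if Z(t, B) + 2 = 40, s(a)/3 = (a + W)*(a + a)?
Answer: -14702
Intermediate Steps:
s(a) = 6*a*(-6 + a) (s(a) = 3*((a - 6)*(a + a)) = 3*((-6 + a)*(2*a)) = 3*(2*a*(-6 + a)) = 6*a*(-6 + a))
Z(t, B) = 38 (Z(t, B) = -2 + 40 = 38)
-134*(-16*(-8) - 18) + Z(s(2), -5) = -134*(-16*(-8) - 18) + 38 = -134*(128 - 18) + 38 = -134*110 + 38 = -14740 + 38 = -14702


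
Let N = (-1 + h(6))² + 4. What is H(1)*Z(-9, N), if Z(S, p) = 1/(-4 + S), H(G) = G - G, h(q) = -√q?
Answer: 0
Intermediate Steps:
H(G) = 0
N = 4 + (-1 - √6)² (N = (-1 - √6)² + 4 = 4 + (-1 - √6)² ≈ 15.899)
H(1)*Z(-9, N) = 0/(-4 - 9) = 0/(-13) = 0*(-1/13) = 0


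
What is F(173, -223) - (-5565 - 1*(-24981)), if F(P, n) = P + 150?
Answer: -19093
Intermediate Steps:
F(P, n) = 150 + P
F(173, -223) - (-5565 - 1*(-24981)) = (150 + 173) - (-5565 - 1*(-24981)) = 323 - (-5565 + 24981) = 323 - 1*19416 = 323 - 19416 = -19093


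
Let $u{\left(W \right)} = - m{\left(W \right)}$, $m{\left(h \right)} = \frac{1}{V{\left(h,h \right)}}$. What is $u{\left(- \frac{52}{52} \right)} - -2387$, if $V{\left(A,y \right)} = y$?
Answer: $2388$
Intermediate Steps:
$m{\left(h \right)} = \frac{1}{h}$
$u{\left(W \right)} = - \frac{1}{W}$
$u{\left(- \frac{52}{52} \right)} - -2387 = - \frac{1}{\left(-52\right) \frac{1}{52}} - -2387 = - \frac{1}{\left(-52\right) \frac{1}{52}} + 2387 = - \frac{1}{-1} + 2387 = \left(-1\right) \left(-1\right) + 2387 = 1 + 2387 = 2388$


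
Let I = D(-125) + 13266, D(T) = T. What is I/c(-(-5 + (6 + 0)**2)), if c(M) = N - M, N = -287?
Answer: -13141/256 ≈ -51.332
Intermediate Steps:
c(M) = -287 - M
I = 13141 (I = -125 + 13266 = 13141)
I/c(-(-5 + (6 + 0)**2)) = 13141/(-287 - (-1)*(-5 + (6 + 0)**2)) = 13141/(-287 - (-1)*(-5 + 6**2)) = 13141/(-287 - (-1)*(-5 + 36)) = 13141/(-287 - (-1)*31) = 13141/(-287 - 1*(-31)) = 13141/(-287 + 31) = 13141/(-256) = 13141*(-1/256) = -13141/256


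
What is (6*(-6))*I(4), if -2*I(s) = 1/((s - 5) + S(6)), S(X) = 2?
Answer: 18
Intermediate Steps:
I(s) = -1/(2*(-3 + s)) (I(s) = -1/(2*((s - 5) + 2)) = -1/(2*((-5 + s) + 2)) = -1/(2*(-3 + s)))
(6*(-6))*I(4) = (6*(-6))*(-1/(-6 + 2*4)) = -(-36)/(-6 + 8) = -(-36)/2 = -36*(-½) = 18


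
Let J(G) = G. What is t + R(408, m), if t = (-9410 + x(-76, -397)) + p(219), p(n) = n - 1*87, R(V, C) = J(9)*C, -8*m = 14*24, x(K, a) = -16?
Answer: -9672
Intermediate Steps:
m = -42 (m = -7*24/4 = -1/8*336 = -42)
R(V, C) = 9*C
p(n) = -87 + n (p(n) = n - 87 = -87 + n)
t = -9294 (t = (-9410 - 16) + (-87 + 219) = -9426 + 132 = -9294)
t + R(408, m) = -9294 + 9*(-42) = -9294 - 378 = -9672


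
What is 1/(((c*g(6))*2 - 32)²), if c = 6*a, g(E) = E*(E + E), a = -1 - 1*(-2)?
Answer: 1/692224 ≈ 1.4446e-6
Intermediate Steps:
a = 1 (a = -1 + 2 = 1)
g(E) = 2*E² (g(E) = E*(2*E) = 2*E²)
c = 6 (c = 6*1 = 6)
1/(((c*g(6))*2 - 32)²) = 1/(((6*(2*6²))*2 - 32)²) = 1/(((6*(2*36))*2 - 32)²) = 1/(((6*72)*2 - 32)²) = 1/((432*2 - 32)²) = 1/((864 - 32)²) = 1/(832²) = 1/692224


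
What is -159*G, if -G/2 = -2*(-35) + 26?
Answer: 30528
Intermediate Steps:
G = -192 (G = -2*(-2*(-35) + 26) = -2*(70 + 26) = -2*96 = -192)
-159*G = -159*(-192) = 30528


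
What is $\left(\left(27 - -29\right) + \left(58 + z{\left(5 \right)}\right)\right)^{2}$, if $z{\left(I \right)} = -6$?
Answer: $11664$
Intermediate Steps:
$\left(\left(27 - -29\right) + \left(58 + z{\left(5 \right)}\right)\right)^{2} = \left(\left(27 - -29\right) + \left(58 - 6\right)\right)^{2} = \left(\left(27 + 29\right) + 52\right)^{2} = \left(56 + 52\right)^{2} = 108^{2} = 11664$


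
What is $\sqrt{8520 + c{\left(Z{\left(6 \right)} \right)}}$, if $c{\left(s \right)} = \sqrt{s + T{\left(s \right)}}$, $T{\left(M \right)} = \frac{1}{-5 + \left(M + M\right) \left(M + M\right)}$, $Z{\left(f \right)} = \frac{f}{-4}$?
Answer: $\frac{\sqrt{34080 + 2 i \sqrt{5}}}{2} \approx 92.304 + 0.0060563 i$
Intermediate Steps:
$Z{\left(f \right)} = - \frac{f}{4}$ ($Z{\left(f \right)} = f \left(- \frac{1}{4}\right) = - \frac{f}{4}$)
$T{\left(M \right)} = \frac{1}{-5 + 4 M^{2}}$ ($T{\left(M \right)} = \frac{1}{-5 + 2 M 2 M} = \frac{1}{-5 + 4 M^{2}}$)
$c{\left(s \right)} = \sqrt{s + \frac{1}{-5 + 4 s^{2}}}$
$\sqrt{8520 + c{\left(Z{\left(6 \right)} \right)}} = \sqrt{8520 + \sqrt{\frac{1 + \left(- \frac{1}{4}\right) 6 \left(-5 + 4 \left(\left(- \frac{1}{4}\right) 6\right)^{2}\right)}{-5 + 4 \left(\left(- \frac{1}{4}\right) 6\right)^{2}}}} = \sqrt{8520 + \sqrt{\frac{1 - \frac{3 \left(-5 + 4 \left(- \frac{3}{2}\right)^{2}\right)}{2}}{-5 + 4 \left(- \frac{3}{2}\right)^{2}}}} = \sqrt{8520 + \sqrt{\frac{1 - \frac{3 \left(-5 + 4 \cdot \frac{9}{4}\right)}{2}}{-5 + 4 \cdot \frac{9}{4}}}} = \sqrt{8520 + \sqrt{\frac{1 - \frac{3 \left(-5 + 9\right)}{2}}{-5 + 9}}} = \sqrt{8520 + \sqrt{\frac{1 - 6}{4}}} = \sqrt{8520 + \sqrt{\frac{1}{4} \left(-5\right)}} = \sqrt{8520 + \sqrt{- \frac{5}{4}}} = \sqrt{8520 + \frac{i \sqrt{5}}{2}}$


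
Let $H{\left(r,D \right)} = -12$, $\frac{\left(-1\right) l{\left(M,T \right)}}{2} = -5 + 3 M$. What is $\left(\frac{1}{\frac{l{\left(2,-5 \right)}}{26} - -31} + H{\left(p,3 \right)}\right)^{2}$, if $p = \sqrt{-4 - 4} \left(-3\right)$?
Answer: $\frac{23145721}{161604} \approx 143.22$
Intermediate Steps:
$l{\left(M,T \right)} = 10 - 6 M$ ($l{\left(M,T \right)} = - 2 \left(-5 + 3 M\right) = 10 - 6 M$)
$p = - 6 i \sqrt{2}$ ($p = \sqrt{-8} \left(-3\right) = 2 i \sqrt{2} \left(-3\right) = - 6 i \sqrt{2} \approx - 8.4853 i$)
$\left(\frac{1}{\frac{l{\left(2,-5 \right)}}{26} - -31} + H{\left(p,3 \right)}\right)^{2} = \left(\frac{1}{\frac{10 - 12}{26} - -31} - 12\right)^{2} = \left(\frac{1}{\left(10 - 12\right) \frac{1}{26} + 31} - 12\right)^{2} = \left(\frac{1}{\left(-2\right) \frac{1}{26} + 31} - 12\right)^{2} = \left(\frac{1}{- \frac{1}{13} + 31} - 12\right)^{2} = \left(\frac{1}{\frac{402}{13}} - 12\right)^{2} = \left(\frac{13}{402} - 12\right)^{2} = \left(- \frac{4811}{402}\right)^{2} = \frac{23145721}{161604}$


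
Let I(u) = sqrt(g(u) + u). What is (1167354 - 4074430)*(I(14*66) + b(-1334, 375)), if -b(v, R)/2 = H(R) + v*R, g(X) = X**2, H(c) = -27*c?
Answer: -2967397827000 - 29070760*sqrt(8547) ≈ -2.9701e+12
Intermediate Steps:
b(v, R) = 54*R - 2*R*v (b(v, R) = -2*(-27*R + v*R) = -2*(-27*R + R*v) = 54*R - 2*R*v)
I(u) = sqrt(u + u**2) (I(u) = sqrt(u**2 + u) = sqrt(u + u**2))
(1167354 - 4074430)*(I(14*66) + b(-1334, 375)) = (1167354 - 4074430)*(sqrt((14*66)*(1 + 14*66)) + 2*375*(27 - 1*(-1334))) = -2907076*(sqrt(924*(1 + 924)) + 2*375*(27 + 1334)) = -2907076*(sqrt(924*925) + 2*375*1361) = -2907076*(sqrt(854700) + 1020750) = -2907076*(10*sqrt(8547) + 1020750) = -2907076*(1020750 + 10*sqrt(8547)) = -2967397827000 - 29070760*sqrt(8547)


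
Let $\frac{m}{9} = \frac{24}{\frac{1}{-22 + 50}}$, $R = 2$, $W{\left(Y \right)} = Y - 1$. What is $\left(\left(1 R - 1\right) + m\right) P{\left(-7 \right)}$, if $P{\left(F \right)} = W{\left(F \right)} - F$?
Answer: $-6049$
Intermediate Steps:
$W{\left(Y \right)} = -1 + Y$
$m = 6048$ ($m = 9 \frac{24}{\frac{1}{-22 + 50}} = 9 \frac{24}{\frac{1}{28}} = 9 \cdot 24 \frac{1}{\frac{1}{28}} = 9 \cdot 24 \cdot 28 = 9 \cdot 672 = 6048$)
$P{\left(F \right)} = -1$ ($P{\left(F \right)} = \left(-1 + F\right) - F = -1$)
$\left(\left(1 R - 1\right) + m\right) P{\left(-7 \right)} = \left(\left(1 \cdot 2 - 1\right) + 6048\right) \left(-1\right) = \left(\left(2 - 1\right) + 6048\right) \left(-1\right) = \left(1 + 6048\right) \left(-1\right) = 6049 \left(-1\right) = -6049$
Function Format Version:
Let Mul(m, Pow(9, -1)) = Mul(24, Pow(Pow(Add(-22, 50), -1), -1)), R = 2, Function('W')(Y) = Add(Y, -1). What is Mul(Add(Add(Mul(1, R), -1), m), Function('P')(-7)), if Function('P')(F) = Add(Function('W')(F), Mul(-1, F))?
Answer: -6049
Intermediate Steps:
Function('W')(Y) = Add(-1, Y)
m = 6048 (m = Mul(9, Mul(24, Pow(Pow(Add(-22, 50), -1), -1))) = Mul(9, Mul(24, Pow(Pow(28, -1), -1))) = Mul(9, Mul(24, Pow(Rational(1, 28), -1))) = Mul(9, Mul(24, 28)) = Mul(9, 672) = 6048)
Function('P')(F) = -1 (Function('P')(F) = Add(Add(-1, F), Mul(-1, F)) = -1)
Mul(Add(Add(Mul(1, R), -1), m), Function('P')(-7)) = Mul(Add(Add(Mul(1, 2), -1), 6048), -1) = Mul(Add(Add(2, -1), 6048), -1) = Mul(Add(1, 6048), -1) = Mul(6049, -1) = -6049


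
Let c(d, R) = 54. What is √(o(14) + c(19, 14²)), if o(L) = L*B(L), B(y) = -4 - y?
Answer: 3*I*√22 ≈ 14.071*I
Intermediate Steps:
o(L) = L*(-4 - L)
√(o(14) + c(19, 14²)) = √(-1*14*(4 + 14) + 54) = √(-1*14*18 + 54) = √(-252 + 54) = √(-198) = 3*I*√22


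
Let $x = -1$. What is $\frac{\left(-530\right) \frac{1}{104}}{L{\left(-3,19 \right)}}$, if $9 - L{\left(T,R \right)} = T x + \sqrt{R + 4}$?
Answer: $- \frac{795}{338} - \frac{265 \sqrt{23}}{676} \approx -4.2321$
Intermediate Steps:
$L{\left(T,R \right)} = 9 + T - \sqrt{4 + R}$ ($L{\left(T,R \right)} = 9 - \left(T \left(-1\right) + \sqrt{R + 4}\right) = 9 - \left(- T + \sqrt{4 + R}\right) = 9 - \left(\sqrt{4 + R} - T\right) = 9 + \left(T - \sqrt{4 + R}\right) = 9 + T - \sqrt{4 + R}$)
$\frac{\left(-530\right) \frac{1}{104}}{L{\left(-3,19 \right)}} = \frac{\left(-530\right) \frac{1}{104}}{9 - 3 - \sqrt{4 + 19}} = \frac{\left(-530\right) \frac{1}{104}}{9 - 3 - \sqrt{23}} = - \frac{265}{52 \left(6 - \sqrt{23}\right)}$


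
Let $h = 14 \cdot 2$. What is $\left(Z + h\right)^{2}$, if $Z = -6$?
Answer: $484$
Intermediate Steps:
$h = 28$
$\left(Z + h\right)^{2} = \left(-6 + 28\right)^{2} = 22^{2} = 484$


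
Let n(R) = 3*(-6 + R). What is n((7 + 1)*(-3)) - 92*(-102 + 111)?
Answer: -918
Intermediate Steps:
n(R) = -18 + 3*R
n((7 + 1)*(-3)) - 92*(-102 + 111) = (-18 + 3*((7 + 1)*(-3))) - 92*(-102 + 111) = (-18 + 3*(8*(-3))) - 92*9 = (-18 + 3*(-24)) - 828 = (-18 - 72) - 828 = -90 - 828 = -918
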